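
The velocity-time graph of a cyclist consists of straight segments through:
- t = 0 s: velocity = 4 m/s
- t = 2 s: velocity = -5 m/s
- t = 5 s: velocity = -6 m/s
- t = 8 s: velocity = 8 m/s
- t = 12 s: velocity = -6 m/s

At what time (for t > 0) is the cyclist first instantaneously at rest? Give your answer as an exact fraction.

t = 8/9 s

v changes sign on 0–2 s (from 4 to -5); the graph is linear there, so v = 0 at t = 0 + (-4)·(2 − 0)/(-5 − 4) = 8/9 s.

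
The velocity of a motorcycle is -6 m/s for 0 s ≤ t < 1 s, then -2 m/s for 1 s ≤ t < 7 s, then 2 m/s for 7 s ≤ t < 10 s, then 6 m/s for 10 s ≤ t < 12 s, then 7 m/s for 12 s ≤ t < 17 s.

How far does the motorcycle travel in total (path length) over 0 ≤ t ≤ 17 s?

71 m

Distance (not displacement) is the total path length: add the absolute areas under v-t.
0–1 s: |-6| × 1 = 6 m
1–7 s: |-2| × 6 = 12 m
7–10 s: |2| × 3 = 6 m
10–12 s: |6| × 2 = 12 m
12–17 s: |7| × 5 = 35 m
Total distance = 71 m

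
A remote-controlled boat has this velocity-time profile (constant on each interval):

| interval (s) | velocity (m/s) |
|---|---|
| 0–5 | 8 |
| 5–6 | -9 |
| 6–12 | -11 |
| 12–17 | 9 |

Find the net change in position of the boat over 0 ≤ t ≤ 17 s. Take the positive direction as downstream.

10 m

Displacement is the signed area under the v-t curve.
0–5 s: 8 × 5 = 40 m
5–6 s: -9 × 1 = -9 m
6–12 s: -11 × 6 = -66 m
12–17 s: 9 × 5 = 45 m
Net displacement = 10 m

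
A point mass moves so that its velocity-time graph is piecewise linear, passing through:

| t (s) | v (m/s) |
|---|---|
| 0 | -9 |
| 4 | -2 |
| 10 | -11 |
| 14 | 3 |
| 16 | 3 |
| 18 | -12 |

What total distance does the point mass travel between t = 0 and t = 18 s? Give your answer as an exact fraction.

Total distance travelled is ∫|v| dt — sum the magnitudes of each area piece.
0–4 s: |½(-9 + -2)(4)| = 22 m
4–10 s: |½(-2 + -11)(6)| = 39 m
10–14 s: v = 0 at t = 92/7 s; triangle areas 121/7 + 9/7 = 130/7 m
14–16 s: |3| × 2 = 6 m
16–18 s: v = 0 at t = 16.4 s; triangle areas 0.6 + 9.6 = 10.2 m
Total distance = 3352/35 m

3352/35 m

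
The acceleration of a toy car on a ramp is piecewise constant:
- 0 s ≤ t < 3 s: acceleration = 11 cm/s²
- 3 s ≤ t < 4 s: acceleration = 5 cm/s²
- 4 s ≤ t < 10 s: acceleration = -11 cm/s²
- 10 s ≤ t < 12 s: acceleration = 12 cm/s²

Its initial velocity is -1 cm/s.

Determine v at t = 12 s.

-5 cm/s

Δv equals the area under the a-t graph; then v = v₀ + Δv.
0–3 s: 11 × 3 = 33 cm/s
3–4 s: 5 × 1 = 5 cm/s
4–10 s: -11 × 6 = -66 cm/s
10–12 s: 12 × 2 = 24 cm/s
Δv = -4 cm/s, so v(12) = -1 + (-4) = -5 cm/s.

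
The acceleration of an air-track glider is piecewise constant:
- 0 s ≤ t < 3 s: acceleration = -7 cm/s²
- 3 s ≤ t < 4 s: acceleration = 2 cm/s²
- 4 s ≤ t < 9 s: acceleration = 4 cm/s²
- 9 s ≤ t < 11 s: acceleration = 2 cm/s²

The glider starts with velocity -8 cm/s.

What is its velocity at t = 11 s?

-3 cm/s

Δv equals the area under the a-t graph; then v = v₀ + Δv.
0–3 s: -7 × 3 = -21 cm/s
3–4 s: 2 × 1 = 2 cm/s
4–9 s: 4 × 5 = 20 cm/s
9–11 s: 2 × 2 = 4 cm/s
Δv = 5 cm/s, so v(11) = -8 + (5) = -3 cm/s.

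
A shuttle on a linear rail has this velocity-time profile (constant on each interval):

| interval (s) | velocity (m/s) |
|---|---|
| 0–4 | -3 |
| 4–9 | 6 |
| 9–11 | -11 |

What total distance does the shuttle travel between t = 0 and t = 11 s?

Distance (not displacement) is the total path length: add the absolute areas under v-t.
0–4 s: |-3| × 4 = 12 m
4–9 s: |6| × 5 = 30 m
9–11 s: |-11| × 2 = 22 m
Total distance = 64 m

64 m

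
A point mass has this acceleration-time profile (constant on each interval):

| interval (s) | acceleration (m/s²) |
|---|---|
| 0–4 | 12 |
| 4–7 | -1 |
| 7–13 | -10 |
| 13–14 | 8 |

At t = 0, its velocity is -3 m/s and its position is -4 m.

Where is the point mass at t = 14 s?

268.5 m

On each constant-a segment, Δv = aΔt and Δx = v₀Δt + ½aΔt²; chain segment to segment.
0–4 s: v starts -3 m/s; Δx = -3·4 + ½·12·4² = 84 m; v ends 45 m/s.
4–7 s: v starts 45 m/s; Δx = 45·3 + ½·-1·3² = 130.5 m; v ends 42 m/s.
7–13 s: v starts 42 m/s; Δx = 42·6 + ½·-10·6² = 72 m; v ends -18 m/s.
13–14 s: v starts -18 m/s; Δx = -18·1 + ½·8·1² = -14 m; v ends -10 m/s.
x(14) = -4 + Σ Δx = 268.5 m.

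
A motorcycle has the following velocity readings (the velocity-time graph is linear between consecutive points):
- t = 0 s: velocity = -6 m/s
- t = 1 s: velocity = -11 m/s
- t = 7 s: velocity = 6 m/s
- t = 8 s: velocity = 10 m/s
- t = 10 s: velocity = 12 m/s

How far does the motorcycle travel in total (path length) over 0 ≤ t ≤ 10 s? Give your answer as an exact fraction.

Distance (not displacement) is the total path length: add the absolute areas under v-t.
0–1 s: |½(-6 + -11)(1)| = 8.5 m
1–7 s: v = 0 at t = 83/17 s; triangle areas 363/17 + 108/17 = 471/17 m
7–8 s: |½(6 + 10)(1)| = 8 m
8–10 s: |½(10 + 12)(2)| = 22 m
Total distance = 2251/34 m

2251/34 m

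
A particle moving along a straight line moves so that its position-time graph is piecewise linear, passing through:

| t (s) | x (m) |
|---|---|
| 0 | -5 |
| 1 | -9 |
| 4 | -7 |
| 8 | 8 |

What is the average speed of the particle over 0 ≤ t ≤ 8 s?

2.625 m/s

Average speed = (total path length)/(elapsed time); on a piecewise-linear x-t graph the path length is Σ|Δx|.
0–1 s: |Δx| = |-9 − -5| = 4 m
1–4 s: |Δx| = |-7 − -9| = 2 m
4–8 s: |Δx| = |8 − -7| = 15 m
Total path = 21 m; average speed = 21/8 = 2.625 m/s.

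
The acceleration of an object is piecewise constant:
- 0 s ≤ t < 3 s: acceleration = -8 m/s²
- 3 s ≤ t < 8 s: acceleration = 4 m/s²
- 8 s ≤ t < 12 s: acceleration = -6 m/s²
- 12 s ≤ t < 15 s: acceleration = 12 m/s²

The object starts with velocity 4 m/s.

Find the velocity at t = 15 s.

Δv equals the area under the a-t graph; then v = v₀ + Δv.
0–3 s: -8 × 3 = -24 m/s
3–8 s: 4 × 5 = 20 m/s
8–12 s: -6 × 4 = -24 m/s
12–15 s: 12 × 3 = 36 m/s
Δv = 8 m/s, so v(15) = 4 + (8) = 12 m/s.

12 m/s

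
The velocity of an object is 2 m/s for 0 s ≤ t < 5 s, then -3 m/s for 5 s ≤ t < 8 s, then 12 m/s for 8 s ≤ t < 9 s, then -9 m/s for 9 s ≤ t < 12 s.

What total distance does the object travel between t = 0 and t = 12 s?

58 m

Distance (not displacement) is the total path length: add the absolute areas under v-t.
0–5 s: |2| × 5 = 10 m
5–8 s: |-3| × 3 = 9 m
8–9 s: |12| × 1 = 12 m
9–12 s: |-9| × 3 = 27 m
Total distance = 58 m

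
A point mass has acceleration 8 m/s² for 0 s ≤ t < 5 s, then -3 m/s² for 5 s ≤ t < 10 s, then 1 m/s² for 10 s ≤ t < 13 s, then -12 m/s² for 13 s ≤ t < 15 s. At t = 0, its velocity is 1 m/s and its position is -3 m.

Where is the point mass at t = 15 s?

386 m

On each constant-a segment, Δv = aΔt and Δx = v₀Δt + ½aΔt²; chain segment to segment.
0–5 s: v starts 1 m/s; Δx = 1·5 + ½·8·5² = 105 m; v ends 41 m/s.
5–10 s: v starts 41 m/s; Δx = 41·5 + ½·-3·5² = 167.5 m; v ends 26 m/s.
10–13 s: v starts 26 m/s; Δx = 26·3 + ½·1·3² = 82.5 m; v ends 29 m/s.
13–15 s: v starts 29 m/s; Δx = 29·2 + ½·-12·2² = 34 m; v ends 5 m/s.
x(15) = -3 + Σ Δx = 386 m.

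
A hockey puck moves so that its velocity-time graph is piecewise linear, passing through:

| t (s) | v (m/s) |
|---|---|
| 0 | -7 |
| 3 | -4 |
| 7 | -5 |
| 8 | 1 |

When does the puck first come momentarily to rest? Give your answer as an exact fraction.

t = 47/6 s

v changes sign on 7–8 s (from -5 to 1); the graph is linear there, so v = 0 at t = 7 + (5)·(8 − 7)/(1 − -5) = 47/6 s.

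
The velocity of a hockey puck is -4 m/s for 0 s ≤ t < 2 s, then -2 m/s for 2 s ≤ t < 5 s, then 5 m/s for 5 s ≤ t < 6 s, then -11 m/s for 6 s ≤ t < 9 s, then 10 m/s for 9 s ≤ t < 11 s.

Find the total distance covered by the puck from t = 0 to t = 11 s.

72 m

Total distance travelled is ∫|v| dt — sum the magnitudes of each area piece.
0–2 s: |-4| × 2 = 8 m
2–5 s: |-2| × 3 = 6 m
5–6 s: |5| × 1 = 5 m
6–9 s: |-11| × 3 = 33 m
9–11 s: |10| × 2 = 20 m
Total distance = 72 m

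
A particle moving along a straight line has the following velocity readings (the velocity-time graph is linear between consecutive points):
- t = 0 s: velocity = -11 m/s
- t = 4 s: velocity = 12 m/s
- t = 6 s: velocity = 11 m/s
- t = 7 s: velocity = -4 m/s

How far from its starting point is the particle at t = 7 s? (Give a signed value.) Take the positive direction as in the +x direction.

Net displacement equals the area under the velocity-time graph (areas below the axis count negative).
0–4 s: ½(-11 + 12)(4) = 2 m
4–6 s: ½(12 + 11)(2) = 23 m
6–7 s: ½(11 + -4)(1) = 3.5 m
Net displacement = 28.5 m

28.5 m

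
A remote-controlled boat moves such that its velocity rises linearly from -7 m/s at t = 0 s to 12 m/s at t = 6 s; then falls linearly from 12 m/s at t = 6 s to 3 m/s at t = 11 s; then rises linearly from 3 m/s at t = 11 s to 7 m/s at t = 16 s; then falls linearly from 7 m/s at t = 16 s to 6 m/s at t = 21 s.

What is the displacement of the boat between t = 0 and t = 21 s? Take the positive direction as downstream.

Displacement is the signed area under the v-t curve.
0–6 s: ½(-7 + 12)(6) = 15 m
6–11 s: ½(12 + 3)(5) = 37.5 m
11–16 s: ½(3 + 7)(5) = 25 m
16–21 s: ½(7 + 6)(5) = 32.5 m
Net displacement = 110 m

110 m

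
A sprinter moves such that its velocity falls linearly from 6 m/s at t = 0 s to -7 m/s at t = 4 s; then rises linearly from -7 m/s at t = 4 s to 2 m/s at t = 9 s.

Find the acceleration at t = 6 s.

Acceleration is the slope of the v-t graph on 4–9 s: (2 − -7)/(9 − 4) = 1.8 m/s².

1.8 m/s²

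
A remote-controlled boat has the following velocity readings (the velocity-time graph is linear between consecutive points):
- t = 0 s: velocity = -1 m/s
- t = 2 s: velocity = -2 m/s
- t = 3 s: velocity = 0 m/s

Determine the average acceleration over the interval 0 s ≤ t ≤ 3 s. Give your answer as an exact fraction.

Average acceleration = Δv/Δt = (0 − -1)/(3 − 0) = 1/3 m/s².

1/3 m/s²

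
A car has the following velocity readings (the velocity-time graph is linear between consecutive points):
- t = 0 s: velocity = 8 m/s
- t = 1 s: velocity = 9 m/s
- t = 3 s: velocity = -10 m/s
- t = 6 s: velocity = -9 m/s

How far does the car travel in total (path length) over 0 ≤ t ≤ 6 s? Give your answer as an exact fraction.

Total distance travelled is ∫|v| dt — sum the magnitudes of each area piece.
0–1 s: |½(8 + 9)(1)| = 8.5 m
1–3 s: v = 0 at t = 37/19 s; triangle areas 81/19 + 100/19 = 181/19 m
3–6 s: |½(-10 + -9)(3)| = 28.5 m
Total distance = 884/19 m

884/19 m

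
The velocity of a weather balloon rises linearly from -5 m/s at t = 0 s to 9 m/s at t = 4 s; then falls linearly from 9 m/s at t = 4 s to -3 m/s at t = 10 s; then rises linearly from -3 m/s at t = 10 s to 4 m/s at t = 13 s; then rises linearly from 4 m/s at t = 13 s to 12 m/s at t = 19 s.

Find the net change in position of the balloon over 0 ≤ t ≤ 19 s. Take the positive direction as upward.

75.5 m

Net displacement equals the area under the velocity-time graph (areas below the axis count negative).
0–4 s: ½(-5 + 9)(4) = 8 m
4–10 s: ½(9 + -3)(6) = 18 m
10–13 s: ½(-3 + 4)(3) = 1.5 m
13–19 s: ½(4 + 12)(6) = 48 m
Net displacement = 75.5 m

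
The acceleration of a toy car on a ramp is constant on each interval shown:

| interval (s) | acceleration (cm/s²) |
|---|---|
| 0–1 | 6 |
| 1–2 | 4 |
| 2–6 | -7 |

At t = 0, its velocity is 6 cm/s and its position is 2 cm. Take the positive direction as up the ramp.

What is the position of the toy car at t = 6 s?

On each constant-a segment, Δv = aΔt and Δx = v₀Δt + ½aΔt²; chain segment to segment.
0–1 s: v starts 6 cm/s; Δx = 6·1 + ½·6·1² = 9 cm; v ends 12 cm/s.
1–2 s: v starts 12 cm/s; Δx = 12·1 + ½·4·1² = 14 cm; v ends 16 cm/s.
2–6 s: v starts 16 cm/s; Δx = 16·4 + ½·-7·4² = 8 cm; v ends -12 cm/s.
x(6) = 2 + Σ Δx = 33 cm.

33 cm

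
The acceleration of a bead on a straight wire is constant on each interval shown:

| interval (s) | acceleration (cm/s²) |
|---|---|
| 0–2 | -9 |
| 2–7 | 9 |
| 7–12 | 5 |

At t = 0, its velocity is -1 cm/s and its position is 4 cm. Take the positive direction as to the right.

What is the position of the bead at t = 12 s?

On each constant-a segment, Δv = aΔt and Δx = v₀Δt + ½aΔt²; chain segment to segment.
0–2 s: v starts -1 cm/s; Δx = -1·2 + ½·-9·2² = -20 cm; v ends -19 cm/s.
2–7 s: v starts -19 cm/s; Δx = -19·5 + ½·9·5² = 17.5 cm; v ends 26 cm/s.
7–12 s: v starts 26 cm/s; Δx = 26·5 + ½·5·5² = 192.5 cm; v ends 51 cm/s.
x(12) = 4 + Σ Δx = 194 cm.

194 cm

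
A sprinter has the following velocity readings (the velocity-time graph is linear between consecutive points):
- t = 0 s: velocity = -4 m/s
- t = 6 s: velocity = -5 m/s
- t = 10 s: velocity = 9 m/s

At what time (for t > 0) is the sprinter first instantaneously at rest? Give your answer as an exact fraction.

v changes sign on 6–10 s (from -5 to 9); the graph is linear there, so v = 0 at t = 6 + (5)·(10 − 6)/(9 − -5) = 52/7 s.

t = 52/7 s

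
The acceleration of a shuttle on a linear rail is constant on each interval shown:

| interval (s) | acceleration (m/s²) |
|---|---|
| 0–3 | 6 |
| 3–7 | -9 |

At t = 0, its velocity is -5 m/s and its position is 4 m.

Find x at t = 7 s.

-4 m

On each constant-a segment, Δv = aΔt and Δx = v₀Δt + ½aΔt²; chain segment to segment.
0–3 s: v starts -5 m/s; Δx = -5·3 + ½·6·3² = 12 m; v ends 13 m/s.
3–7 s: v starts 13 m/s; Δx = 13·4 + ½·-9·4² = -20 m; v ends -23 m/s.
x(7) = 4 + Σ Δx = -4 m.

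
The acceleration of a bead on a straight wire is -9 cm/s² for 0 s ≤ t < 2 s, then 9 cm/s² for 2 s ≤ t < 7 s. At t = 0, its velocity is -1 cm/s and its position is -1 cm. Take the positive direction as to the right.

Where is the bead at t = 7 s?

-3.5 cm

On each constant-a segment, Δv = aΔt and Δx = v₀Δt + ½aΔt²; chain segment to segment.
0–2 s: v starts -1 cm/s; Δx = -1·2 + ½·-9·2² = -20 cm; v ends -19 cm/s.
2–7 s: v starts -19 cm/s; Δx = -19·5 + ½·9·5² = 17.5 cm; v ends 26 cm/s.
x(7) = -1 + Σ Δx = -3.5 cm.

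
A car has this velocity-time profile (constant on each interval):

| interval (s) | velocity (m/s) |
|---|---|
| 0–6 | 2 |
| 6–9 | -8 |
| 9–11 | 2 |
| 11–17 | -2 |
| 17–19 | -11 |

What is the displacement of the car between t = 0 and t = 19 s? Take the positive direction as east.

Net displacement equals the area under the velocity-time graph (areas below the axis count negative).
0–6 s: 2 × 6 = 12 m
6–9 s: -8 × 3 = -24 m
9–11 s: 2 × 2 = 4 m
11–17 s: -2 × 6 = -12 m
17–19 s: -11 × 2 = -22 m
Net displacement = -42 m

-42 m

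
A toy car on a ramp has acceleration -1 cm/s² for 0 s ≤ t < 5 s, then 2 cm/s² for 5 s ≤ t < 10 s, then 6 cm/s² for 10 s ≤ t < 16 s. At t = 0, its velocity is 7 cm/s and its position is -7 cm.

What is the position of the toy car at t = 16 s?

230.5 cm

On each constant-a segment, Δv = aΔt and Δx = v₀Δt + ½aΔt²; chain segment to segment.
0–5 s: v starts 7 cm/s; Δx = 7·5 + ½·-1·5² = 22.5 cm; v ends 2 cm/s.
5–10 s: v starts 2 cm/s; Δx = 2·5 + ½·2·5² = 35 cm; v ends 12 cm/s.
10–16 s: v starts 12 cm/s; Δx = 12·6 + ½·6·6² = 180 cm; v ends 48 cm/s.
x(16) = -7 + Σ Δx = 230.5 cm.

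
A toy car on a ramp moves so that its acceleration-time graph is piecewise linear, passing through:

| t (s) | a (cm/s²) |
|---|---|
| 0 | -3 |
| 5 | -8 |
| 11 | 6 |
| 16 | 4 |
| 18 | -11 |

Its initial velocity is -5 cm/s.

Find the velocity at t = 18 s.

-20.5 cm/s

Δv equals the area under the a-t graph; then v = v₀ + Δv.
0–5 s: ½(-3 + -8)(5) = -27.5 cm/s
5–11 s: ½(-8 + 6)(6) = -6 cm/s
11–16 s: ½(6 + 4)(5) = 25 cm/s
16–18 s: ½(4 + -11)(2) = -7 cm/s
Δv = -15.5 cm/s, so v(18) = -5 + (-15.5) = -20.5 cm/s.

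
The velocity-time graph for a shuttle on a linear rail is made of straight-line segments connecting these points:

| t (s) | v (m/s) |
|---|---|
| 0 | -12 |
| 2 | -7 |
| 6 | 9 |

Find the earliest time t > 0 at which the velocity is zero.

v changes sign on 2–6 s (from -7 to 9); the graph is linear there, so v = 0 at t = 2 + (7)·(6 − 2)/(9 − -7) = 3.75 s.

t = 3.75 s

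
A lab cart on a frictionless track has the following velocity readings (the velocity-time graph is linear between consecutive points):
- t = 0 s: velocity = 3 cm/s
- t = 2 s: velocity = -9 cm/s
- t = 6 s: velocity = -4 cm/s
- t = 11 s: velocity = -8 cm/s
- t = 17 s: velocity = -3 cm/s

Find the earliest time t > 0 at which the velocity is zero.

t = 0.5 s

v changes sign on 0–2 s (from 3 to -9); the graph is linear there, so v = 0 at t = 0 + (-3)·(2 − 0)/(-9 − 3) = 0.5 s.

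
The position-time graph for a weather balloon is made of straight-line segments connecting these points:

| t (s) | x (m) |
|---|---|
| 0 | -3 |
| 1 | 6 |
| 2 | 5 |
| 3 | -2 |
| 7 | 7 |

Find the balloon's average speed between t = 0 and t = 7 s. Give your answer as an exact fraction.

Average speed = (total path length)/(elapsed time); on a piecewise-linear x-t graph the path length is Σ|Δx|.
0–1 s: |Δx| = |6 − -3| = 9 m
1–2 s: |Δx| = |5 − 6| = 1 m
2–3 s: |Δx| = |-2 − 5| = 7 m
3–7 s: |Δx| = |7 − -2| = 9 m
Total path = 26 m; average speed = 26/7 = 26/7 m/s.

26/7 m/s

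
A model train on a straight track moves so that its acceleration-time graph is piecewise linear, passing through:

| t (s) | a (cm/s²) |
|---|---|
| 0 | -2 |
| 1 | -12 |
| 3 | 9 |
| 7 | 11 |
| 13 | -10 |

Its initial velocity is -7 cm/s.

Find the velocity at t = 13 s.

26 cm/s

Δv equals the area under the a-t graph; then v = v₀ + Δv.
0–1 s: ½(-2 + -12)(1) = -7 cm/s
1–3 s: ½(-12 + 9)(2) = -3 cm/s
3–7 s: ½(9 + 11)(4) = 40 cm/s
7–13 s: ½(11 + -10)(6) = 3 cm/s
Δv = 33 cm/s, so v(13) = -7 + (33) = 26 cm/s.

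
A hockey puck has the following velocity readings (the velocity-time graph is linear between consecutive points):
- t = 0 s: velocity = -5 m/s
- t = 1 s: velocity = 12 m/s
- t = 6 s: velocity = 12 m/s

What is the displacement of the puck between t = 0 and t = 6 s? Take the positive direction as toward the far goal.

Displacement is the signed area under the v-t curve.
0–1 s: ½(-5 + 12)(1) = 3.5 m
1–6 s: 12 × 5 = 60 m
Net displacement = 63.5 m

63.5 m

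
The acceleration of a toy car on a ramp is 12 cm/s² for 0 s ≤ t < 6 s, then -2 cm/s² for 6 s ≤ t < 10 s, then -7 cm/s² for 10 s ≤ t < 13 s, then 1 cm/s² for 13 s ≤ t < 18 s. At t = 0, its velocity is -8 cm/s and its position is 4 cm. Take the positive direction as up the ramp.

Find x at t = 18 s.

On each constant-a segment, Δv = aΔt and Δx = v₀Δt + ½aΔt²; chain segment to segment.
0–6 s: v starts -8 cm/s; Δx = -8·6 + ½·12·6² = 168 cm; v ends 64 cm/s.
6–10 s: v starts 64 cm/s; Δx = 64·4 + ½·-2·4² = 240 cm; v ends 56 cm/s.
10–13 s: v starts 56 cm/s; Δx = 56·3 + ½·-7·3² = 136.5 cm; v ends 35 cm/s.
13–18 s: v starts 35 cm/s; Δx = 35·5 + ½·1·5² = 187.5 cm; v ends 40 cm/s.
x(18) = 4 + Σ Δx = 736 cm.

736 cm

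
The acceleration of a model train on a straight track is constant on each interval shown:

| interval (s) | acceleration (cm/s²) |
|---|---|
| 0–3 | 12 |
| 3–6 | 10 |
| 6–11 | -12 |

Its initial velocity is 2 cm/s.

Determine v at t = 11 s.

Δv equals the area under the a-t graph; then v = v₀ + Δv.
0–3 s: 12 × 3 = 36 cm/s
3–6 s: 10 × 3 = 30 cm/s
6–11 s: -12 × 5 = -60 cm/s
Δv = 6 cm/s, so v(11) = 2 + (6) = 8 cm/s.

8 cm/s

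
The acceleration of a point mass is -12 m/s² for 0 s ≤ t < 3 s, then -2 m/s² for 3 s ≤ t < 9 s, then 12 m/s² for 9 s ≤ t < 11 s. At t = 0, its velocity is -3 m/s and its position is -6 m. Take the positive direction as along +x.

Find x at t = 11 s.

On each constant-a segment, Δv = aΔt and Δx = v₀Δt + ½aΔt²; chain segment to segment.
0–3 s: v starts -3 m/s; Δx = -3·3 + ½·-12·3² = -63 m; v ends -39 m/s.
3–9 s: v starts -39 m/s; Δx = -39·6 + ½·-2·6² = -270 m; v ends -51 m/s.
9–11 s: v starts -51 m/s; Δx = -51·2 + ½·12·2² = -78 m; v ends -27 m/s.
x(11) = -6 + Σ Δx = -417 m.

-417 m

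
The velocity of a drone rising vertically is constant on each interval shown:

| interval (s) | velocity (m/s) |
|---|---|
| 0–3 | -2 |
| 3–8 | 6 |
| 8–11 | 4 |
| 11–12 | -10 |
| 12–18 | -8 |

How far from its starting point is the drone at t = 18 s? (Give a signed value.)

-22 m

Net displacement equals the area under the velocity-time graph (areas below the axis count negative).
0–3 s: -2 × 3 = -6 m
3–8 s: 6 × 5 = 30 m
8–11 s: 4 × 3 = 12 m
11–12 s: -10 × 1 = -10 m
12–18 s: -8 × 6 = -48 m
Net displacement = -22 m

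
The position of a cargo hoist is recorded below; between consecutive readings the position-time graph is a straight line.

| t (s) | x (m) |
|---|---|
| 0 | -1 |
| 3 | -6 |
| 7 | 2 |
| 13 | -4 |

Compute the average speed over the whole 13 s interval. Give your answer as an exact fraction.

Average speed = (total path length)/(elapsed time); on a piecewise-linear x-t graph the path length is Σ|Δx|.
0–3 s: |Δx| = |-6 − -1| = 5 m
3–7 s: |Δx| = |2 − -6| = 8 m
7–13 s: |Δx| = |-4 − 2| = 6 m
Total path = 19 m; average speed = 19/13 = 19/13 m/s.

19/13 m/s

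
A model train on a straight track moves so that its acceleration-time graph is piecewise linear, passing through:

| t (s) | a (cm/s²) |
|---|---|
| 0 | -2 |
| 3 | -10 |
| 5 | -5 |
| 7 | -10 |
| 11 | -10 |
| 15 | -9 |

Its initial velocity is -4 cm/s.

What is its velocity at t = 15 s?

-130 cm/s

Δv equals the area under the a-t graph; then v = v₀ + Δv.
0–3 s: ½(-2 + -10)(3) = -18 cm/s
3–5 s: ½(-10 + -5)(2) = -15 cm/s
5–7 s: ½(-5 + -10)(2) = -15 cm/s
7–11 s: -10 × 4 = -40 cm/s
11–15 s: ½(-10 + -9)(4) = -38 cm/s
Δv = -126 cm/s, so v(15) = -4 + (-126) = -130 cm/s.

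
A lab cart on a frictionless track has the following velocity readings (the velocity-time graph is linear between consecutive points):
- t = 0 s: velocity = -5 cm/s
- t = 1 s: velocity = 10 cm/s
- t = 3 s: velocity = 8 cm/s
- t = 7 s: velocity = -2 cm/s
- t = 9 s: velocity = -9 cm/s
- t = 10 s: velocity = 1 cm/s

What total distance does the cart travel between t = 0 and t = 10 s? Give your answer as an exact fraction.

763/15 cm

Distance (not displacement) is the total path length: add the absolute areas under v-t.
0–1 s: v = 0 at t = 1/3 s; triangle areas 5/6 + 10/3 = 25/6 cm
1–3 s: |½(10 + 8)(2)| = 18 cm
3–7 s: v = 0 at t = 6.2 s; triangle areas 12.8 + 0.8 = 13.6 cm
7–9 s: |½(-2 + -9)(2)| = 11 cm
9–10 s: v = 0 at t = 9.9 s; triangle areas 4.05 + 0.05 = 4.1 cm
Total distance = 763/15 cm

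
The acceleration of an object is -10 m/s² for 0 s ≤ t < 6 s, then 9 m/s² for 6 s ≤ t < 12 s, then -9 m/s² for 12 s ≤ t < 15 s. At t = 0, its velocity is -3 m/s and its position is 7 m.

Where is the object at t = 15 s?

On each constant-a segment, Δv = aΔt and Δx = v₀Δt + ½aΔt²; chain segment to segment.
0–6 s: v starts -3 m/s; Δx = -3·6 + ½·-10·6² = -198 m; v ends -63 m/s.
6–12 s: v starts -63 m/s; Δx = -63·6 + ½·9·6² = -216 m; v ends -9 m/s.
12–15 s: v starts -9 m/s; Δx = -9·3 + ½·-9·3² = -67.5 m; v ends -36 m/s.
x(15) = 7 + Σ Δx = -474.5 m.

-474.5 m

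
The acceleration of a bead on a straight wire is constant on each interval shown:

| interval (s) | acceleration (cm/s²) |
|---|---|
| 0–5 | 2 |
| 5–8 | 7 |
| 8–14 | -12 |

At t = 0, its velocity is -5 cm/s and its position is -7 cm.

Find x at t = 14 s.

On each constant-a segment, Δv = aΔt and Δx = v₀Δt + ½aΔt²; chain segment to segment.
0–5 s: v starts -5 cm/s; Δx = -5·5 + ½·2·5² = 0 cm; v ends 5 cm/s.
5–8 s: v starts 5 cm/s; Δx = 5·3 + ½·7·3² = 46.5 cm; v ends 26 cm/s.
8–14 s: v starts 26 cm/s; Δx = 26·6 + ½·-12·6² = -60 cm; v ends -46 cm/s.
x(14) = -7 + Σ Δx = -20.5 cm.

-20.5 cm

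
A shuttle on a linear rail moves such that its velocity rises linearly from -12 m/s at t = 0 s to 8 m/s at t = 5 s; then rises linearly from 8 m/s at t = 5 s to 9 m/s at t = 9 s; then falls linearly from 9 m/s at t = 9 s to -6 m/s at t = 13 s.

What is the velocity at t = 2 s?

-4 m/s

On 0–5 s the graph is linear from -12 to 8 m/s: v(2) = -12 + (8 − -12)·(2 − 0)/(5 − 0) = -4 m/s.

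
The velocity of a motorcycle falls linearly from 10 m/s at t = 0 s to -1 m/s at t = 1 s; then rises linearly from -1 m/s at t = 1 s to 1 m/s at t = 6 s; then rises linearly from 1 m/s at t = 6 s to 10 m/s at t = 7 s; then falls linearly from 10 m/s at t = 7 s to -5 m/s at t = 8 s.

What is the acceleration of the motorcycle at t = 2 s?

Acceleration is the slope of the v-t graph on 1–6 s: (1 − -1)/(6 − 1) = 0.4 m/s².

0.4 m/s²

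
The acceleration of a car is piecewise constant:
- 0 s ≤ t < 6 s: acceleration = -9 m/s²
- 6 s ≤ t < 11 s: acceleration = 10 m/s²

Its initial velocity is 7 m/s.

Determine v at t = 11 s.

Δv equals the area under the a-t graph; then v = v₀ + Δv.
0–6 s: -9 × 6 = -54 m/s
6–11 s: 10 × 5 = 50 m/s
Δv = -4 m/s, so v(11) = 7 + (-4) = 3 m/s.

3 m/s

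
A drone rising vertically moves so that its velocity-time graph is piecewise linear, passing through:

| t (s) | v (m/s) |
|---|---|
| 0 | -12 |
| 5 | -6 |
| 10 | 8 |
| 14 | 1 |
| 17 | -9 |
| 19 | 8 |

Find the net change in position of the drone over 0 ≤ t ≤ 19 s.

-35 m

Net displacement equals the area under the velocity-time graph (areas below the axis count negative).
0–5 s: ½(-12 + -6)(5) = -45 m
5–10 s: ½(-6 + 8)(5) = 5 m
10–14 s: ½(8 + 1)(4) = 18 m
14–17 s: ½(1 + -9)(3) = -12 m
17–19 s: ½(-9 + 8)(2) = -1 m
Net displacement = -35 m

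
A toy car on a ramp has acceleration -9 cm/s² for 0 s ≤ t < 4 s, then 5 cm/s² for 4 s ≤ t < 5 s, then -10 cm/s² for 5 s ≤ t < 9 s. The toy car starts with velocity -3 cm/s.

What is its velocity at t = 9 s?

Δv equals the area under the a-t graph; then v = v₀ + Δv.
0–4 s: -9 × 4 = -36 cm/s
4–5 s: 5 × 1 = 5 cm/s
5–9 s: -10 × 4 = -40 cm/s
Δv = -71 cm/s, so v(9) = -3 + (-71) = -74 cm/s.

-74 cm/s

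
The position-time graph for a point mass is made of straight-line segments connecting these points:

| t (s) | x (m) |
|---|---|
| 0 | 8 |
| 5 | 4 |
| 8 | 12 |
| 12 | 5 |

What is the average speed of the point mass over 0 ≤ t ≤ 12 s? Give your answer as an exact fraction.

19/12 m/s

Average speed = (total path length)/(elapsed time); on a piecewise-linear x-t graph the path length is Σ|Δx|.
0–5 s: |Δx| = |4 − 8| = 4 m
5–8 s: |Δx| = |12 − 4| = 8 m
8–12 s: |Δx| = |5 − 12| = 7 m
Total path = 19 m; average speed = 19/12 = 19/12 m/s.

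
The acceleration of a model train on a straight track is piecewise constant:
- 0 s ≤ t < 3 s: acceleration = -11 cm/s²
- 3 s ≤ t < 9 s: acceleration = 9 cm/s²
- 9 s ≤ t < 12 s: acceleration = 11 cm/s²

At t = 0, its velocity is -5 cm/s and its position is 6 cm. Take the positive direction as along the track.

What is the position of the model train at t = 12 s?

-27 cm

On each constant-a segment, Δv = aΔt and Δx = v₀Δt + ½aΔt²; chain segment to segment.
0–3 s: v starts -5 cm/s; Δx = -5·3 + ½·-11·3² = -64.5 cm; v ends -38 cm/s.
3–9 s: v starts -38 cm/s; Δx = -38·6 + ½·9·6² = -66 cm; v ends 16 cm/s.
9–12 s: v starts 16 cm/s; Δx = 16·3 + ½·11·3² = 97.5 cm; v ends 49 cm/s.
x(12) = 6 + Σ Δx = -27 cm.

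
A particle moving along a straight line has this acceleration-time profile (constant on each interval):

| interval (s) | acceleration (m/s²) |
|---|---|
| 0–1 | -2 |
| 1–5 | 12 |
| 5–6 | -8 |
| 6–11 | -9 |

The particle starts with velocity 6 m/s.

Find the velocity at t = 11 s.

-1 m/s

Δv equals the area under the a-t graph; then v = v₀ + Δv.
0–1 s: -2 × 1 = -2 m/s
1–5 s: 12 × 4 = 48 m/s
5–6 s: -8 × 1 = -8 m/s
6–11 s: -9 × 5 = -45 m/s
Δv = -7 m/s, so v(11) = 6 + (-7) = -1 m/s.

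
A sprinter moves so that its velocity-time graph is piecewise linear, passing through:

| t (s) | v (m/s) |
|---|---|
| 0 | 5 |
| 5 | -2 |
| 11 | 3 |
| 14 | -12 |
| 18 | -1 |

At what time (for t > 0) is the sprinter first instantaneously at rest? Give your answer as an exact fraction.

v changes sign on 0–5 s (from 5 to -2); the graph is linear there, so v = 0 at t = 0 + (-5)·(5 − 0)/(-2 − 5) = 25/7 s.

t = 25/7 s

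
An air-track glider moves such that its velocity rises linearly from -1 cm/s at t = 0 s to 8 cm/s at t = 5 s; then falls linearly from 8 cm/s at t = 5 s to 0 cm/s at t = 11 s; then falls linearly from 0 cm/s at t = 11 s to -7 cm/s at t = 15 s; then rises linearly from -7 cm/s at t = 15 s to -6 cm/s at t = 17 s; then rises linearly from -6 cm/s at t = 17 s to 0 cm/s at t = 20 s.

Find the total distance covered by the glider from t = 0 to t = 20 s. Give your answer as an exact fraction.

Total distance travelled is ∫|v| dt — sum the magnitudes of each area piece.
0–5 s: v = 0 at t = 5/9 s; triangle areas 5/18 + 160/9 = 325/18 cm
5–11 s: |½(8 + 0)(6)| = 24 cm
11–15 s: |½(0 + -7)(4)| = 14 cm
15–17 s: |½(-7 + -6)(2)| = 13 cm
17–20 s: |½(-6 + 0)(3)| = 9 cm
Total distance = 1405/18 cm

1405/18 cm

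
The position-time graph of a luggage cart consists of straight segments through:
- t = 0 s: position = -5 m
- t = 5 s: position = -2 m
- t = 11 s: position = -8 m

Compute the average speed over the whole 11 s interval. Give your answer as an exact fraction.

9/11 m/s

Average speed = (total path length)/(elapsed time); on a piecewise-linear x-t graph the path length is Σ|Δx|.
0–5 s: |Δx| = |-2 − -5| = 3 m
5–11 s: |Δx| = |-8 − -2| = 6 m
Total path = 9 m; average speed = 9/11 = 9/11 m/s.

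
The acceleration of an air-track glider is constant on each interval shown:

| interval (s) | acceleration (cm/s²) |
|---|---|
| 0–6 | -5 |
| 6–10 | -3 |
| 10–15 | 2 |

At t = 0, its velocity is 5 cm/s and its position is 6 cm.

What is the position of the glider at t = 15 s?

On each constant-a segment, Δv = aΔt and Δx = v₀Δt + ½aΔt²; chain segment to segment.
0–6 s: v starts 5 cm/s; Δx = 5·6 + ½·-5·6² = -60 cm; v ends -25 cm/s.
6–10 s: v starts -25 cm/s; Δx = -25·4 + ½·-3·4² = -124 cm; v ends -37 cm/s.
10–15 s: v starts -37 cm/s; Δx = -37·5 + ½·2·5² = -160 cm; v ends -27 cm/s.
x(15) = 6 + Σ Δx = -338 cm.

-338 cm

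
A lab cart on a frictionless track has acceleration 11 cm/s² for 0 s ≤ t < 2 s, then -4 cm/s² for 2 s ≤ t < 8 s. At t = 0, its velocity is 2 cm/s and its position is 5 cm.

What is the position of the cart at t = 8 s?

On each constant-a segment, Δv = aΔt and Δx = v₀Δt + ½aΔt²; chain segment to segment.
0–2 s: v starts 2 cm/s; Δx = 2·2 + ½·11·2² = 26 cm; v ends 24 cm/s.
2–8 s: v starts 24 cm/s; Δx = 24·6 + ½·-4·6² = 72 cm; v ends 0 cm/s.
x(8) = 5 + Σ Δx = 103 cm.

103 cm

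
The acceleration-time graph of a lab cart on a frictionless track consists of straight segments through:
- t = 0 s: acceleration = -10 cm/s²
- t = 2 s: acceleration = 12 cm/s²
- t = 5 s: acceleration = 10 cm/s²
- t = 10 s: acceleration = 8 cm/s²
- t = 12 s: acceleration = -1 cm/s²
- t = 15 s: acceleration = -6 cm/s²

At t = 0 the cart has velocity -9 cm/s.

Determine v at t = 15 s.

Δv equals the area under the a-t graph; then v = v₀ + Δv.
0–2 s: ½(-10 + 12)(2) = 2 cm/s
2–5 s: ½(12 + 10)(3) = 33 cm/s
5–10 s: ½(10 + 8)(5) = 45 cm/s
10–12 s: ½(8 + -1)(2) = 7 cm/s
12–15 s: ½(-1 + -6)(3) = -10.5 cm/s
Δv = 76.5 cm/s, so v(15) = -9 + (76.5) = 67.5 cm/s.

67.5 cm/s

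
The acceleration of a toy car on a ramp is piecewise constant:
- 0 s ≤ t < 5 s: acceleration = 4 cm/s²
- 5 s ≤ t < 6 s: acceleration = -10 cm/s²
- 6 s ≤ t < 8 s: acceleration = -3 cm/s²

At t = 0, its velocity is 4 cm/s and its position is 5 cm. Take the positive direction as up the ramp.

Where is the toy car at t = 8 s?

On each constant-a segment, Δv = aΔt and Δx = v₀Δt + ½aΔt²; chain segment to segment.
0–5 s: v starts 4 cm/s; Δx = 4·5 + ½·4·5² = 70 cm; v ends 24 cm/s.
5–6 s: v starts 24 cm/s; Δx = 24·1 + ½·-10·1² = 19 cm; v ends 14 cm/s.
6–8 s: v starts 14 cm/s; Δx = 14·2 + ½·-3·2² = 22 cm; v ends 8 cm/s.
x(8) = 5 + Σ Δx = 116 cm.

116 cm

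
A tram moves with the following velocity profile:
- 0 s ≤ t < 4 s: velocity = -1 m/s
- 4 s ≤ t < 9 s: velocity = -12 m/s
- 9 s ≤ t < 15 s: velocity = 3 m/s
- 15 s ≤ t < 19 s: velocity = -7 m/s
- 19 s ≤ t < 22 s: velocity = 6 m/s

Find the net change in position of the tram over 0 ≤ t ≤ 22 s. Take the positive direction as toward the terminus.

-56 m

Net displacement equals the area under the velocity-time graph (areas below the axis count negative).
0–4 s: -1 × 4 = -4 m
4–9 s: -12 × 5 = -60 m
9–15 s: 3 × 6 = 18 m
15–19 s: -7 × 4 = -28 m
19–22 s: 6 × 3 = 18 m
Net displacement = -56 m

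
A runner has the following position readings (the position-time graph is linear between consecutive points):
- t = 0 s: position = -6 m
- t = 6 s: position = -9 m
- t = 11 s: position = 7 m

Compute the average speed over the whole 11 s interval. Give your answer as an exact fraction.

Average speed = (total path length)/(elapsed time); on a piecewise-linear x-t graph the path length is Σ|Δx|.
0–6 s: |Δx| = |-9 − -6| = 3 m
6–11 s: |Δx| = |7 − -9| = 16 m
Total path = 19 m; average speed = 19/11 = 19/11 m/s.

19/11 m/s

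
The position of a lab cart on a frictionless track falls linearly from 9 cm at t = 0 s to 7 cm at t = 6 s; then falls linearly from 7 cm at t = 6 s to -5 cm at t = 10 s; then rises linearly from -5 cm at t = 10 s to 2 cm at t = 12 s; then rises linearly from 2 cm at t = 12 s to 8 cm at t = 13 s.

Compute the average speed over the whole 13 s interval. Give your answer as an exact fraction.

27/13 cm/s

Average speed = (total path length)/(elapsed time); on a piecewise-linear x-t graph the path length is Σ|Δx|.
0–6 s: |Δx| = |7 − 9| = 2 cm
6–10 s: |Δx| = |-5 − 7| = 12 cm
10–12 s: |Δx| = |2 − -5| = 7 cm
12–13 s: |Δx| = |8 − 2| = 6 cm
Total path = 27 cm; average speed = 27/13 = 27/13 cm/s.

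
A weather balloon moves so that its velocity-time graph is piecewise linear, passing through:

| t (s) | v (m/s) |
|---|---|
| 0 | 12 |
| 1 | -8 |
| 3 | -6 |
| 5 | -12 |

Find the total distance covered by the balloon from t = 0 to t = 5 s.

37.2 m

Distance (not displacement) is the total path length: add the absolute areas under v-t.
0–1 s: v = 0 at t = 0.6 s; triangle areas 3.6 + 1.6 = 5.2 m
1–3 s: |½(-8 + -6)(2)| = 14 m
3–5 s: |½(-6 + -12)(2)| = 18 m
Total distance = 37.2 m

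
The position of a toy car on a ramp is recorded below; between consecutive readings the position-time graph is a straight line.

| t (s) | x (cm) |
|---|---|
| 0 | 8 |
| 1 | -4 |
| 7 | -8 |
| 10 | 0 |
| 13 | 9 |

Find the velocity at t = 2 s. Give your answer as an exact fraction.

-2/3 cm/s

Velocity is the slope of the x-t graph on 1–7 s: (-8 − -4)/(7 − 1) = -2/3 cm/s.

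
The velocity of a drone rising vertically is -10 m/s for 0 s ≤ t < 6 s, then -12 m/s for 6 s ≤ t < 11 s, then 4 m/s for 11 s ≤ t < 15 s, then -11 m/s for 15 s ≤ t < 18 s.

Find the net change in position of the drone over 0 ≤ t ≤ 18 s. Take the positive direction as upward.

Displacement is the signed area under the v-t curve.
0–6 s: -10 × 6 = -60 m
6–11 s: -12 × 5 = -60 m
11–15 s: 4 × 4 = 16 m
15–18 s: -11 × 3 = -33 m
Net displacement = -137 m

-137 m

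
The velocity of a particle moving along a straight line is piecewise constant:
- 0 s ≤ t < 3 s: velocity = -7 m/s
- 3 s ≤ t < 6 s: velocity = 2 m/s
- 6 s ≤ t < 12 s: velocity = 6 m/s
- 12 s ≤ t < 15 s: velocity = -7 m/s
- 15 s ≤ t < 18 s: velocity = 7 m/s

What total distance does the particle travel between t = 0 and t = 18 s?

105 m

Distance (not displacement) is the total path length: add the absolute areas under v-t.
0–3 s: |-7| × 3 = 21 m
3–6 s: |2| × 3 = 6 m
6–12 s: |6| × 6 = 36 m
12–15 s: |-7| × 3 = 21 m
15–18 s: |7| × 3 = 21 m
Total distance = 105 m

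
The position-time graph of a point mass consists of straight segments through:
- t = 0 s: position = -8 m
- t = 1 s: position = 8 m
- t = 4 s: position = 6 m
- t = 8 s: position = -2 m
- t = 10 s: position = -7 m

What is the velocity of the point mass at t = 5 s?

Velocity is the slope of the x-t graph on 4–8 s: (-2 − 6)/(8 − 4) = -2 m/s.

-2 m/s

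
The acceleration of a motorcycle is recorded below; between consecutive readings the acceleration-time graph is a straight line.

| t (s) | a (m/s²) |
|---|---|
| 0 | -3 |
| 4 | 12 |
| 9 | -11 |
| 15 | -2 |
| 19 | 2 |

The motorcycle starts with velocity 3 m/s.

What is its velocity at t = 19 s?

Δv equals the area under the a-t graph; then v = v₀ + Δv.
0–4 s: ½(-3 + 12)(4) = 18 m/s
4–9 s: ½(12 + -11)(5) = 2.5 m/s
9–15 s: ½(-11 + -2)(6) = -39 m/s
15–19 s: ½(-2 + 2)(4) = 0 m/s
Δv = -18.5 m/s, so v(19) = 3 + (-18.5) = -15.5 m/s.

-15.5 m/s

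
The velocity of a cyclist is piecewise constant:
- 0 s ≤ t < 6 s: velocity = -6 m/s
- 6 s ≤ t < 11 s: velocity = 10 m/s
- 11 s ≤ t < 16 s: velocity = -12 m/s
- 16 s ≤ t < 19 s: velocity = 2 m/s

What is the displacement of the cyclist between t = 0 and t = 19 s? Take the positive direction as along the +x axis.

Net displacement equals the area under the velocity-time graph (areas below the axis count negative).
0–6 s: -6 × 6 = -36 m
6–11 s: 10 × 5 = 50 m
11–16 s: -12 × 5 = -60 m
16–19 s: 2 × 3 = 6 m
Net displacement = -40 m

-40 m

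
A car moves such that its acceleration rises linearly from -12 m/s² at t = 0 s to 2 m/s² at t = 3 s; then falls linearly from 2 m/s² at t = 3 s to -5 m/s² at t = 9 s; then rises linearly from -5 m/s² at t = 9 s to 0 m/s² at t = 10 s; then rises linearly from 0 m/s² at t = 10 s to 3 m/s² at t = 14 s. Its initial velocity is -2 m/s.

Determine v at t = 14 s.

Δv equals the area under the a-t graph; then v = v₀ + Δv.
0–3 s: ½(-12 + 2)(3) = -15 m/s
3–9 s: ½(2 + -5)(6) = -9 m/s
9–10 s: ½(-5 + 0)(1) = -2.5 m/s
10–14 s: ½(0 + 3)(4) = 6 m/s
Δv = -20.5 m/s, so v(14) = -2 + (-20.5) = -22.5 m/s.

-22.5 m/s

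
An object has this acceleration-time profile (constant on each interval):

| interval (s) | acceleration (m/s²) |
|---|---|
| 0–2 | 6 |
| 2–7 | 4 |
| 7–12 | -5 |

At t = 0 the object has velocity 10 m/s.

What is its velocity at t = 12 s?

Δv equals the area under the a-t graph; then v = v₀ + Δv.
0–2 s: 6 × 2 = 12 m/s
2–7 s: 4 × 5 = 20 m/s
7–12 s: -5 × 5 = -25 m/s
Δv = 7 m/s, so v(12) = 10 + (7) = 17 m/s.

17 m/s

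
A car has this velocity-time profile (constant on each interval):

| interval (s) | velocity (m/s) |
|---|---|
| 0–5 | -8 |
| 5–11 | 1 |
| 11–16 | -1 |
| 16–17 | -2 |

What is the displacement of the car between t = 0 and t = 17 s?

-41 m

Displacement is the signed area under the v-t curve.
0–5 s: -8 × 5 = -40 m
5–11 s: 1 × 6 = 6 m
11–16 s: -1 × 5 = -5 m
16–17 s: -2 × 1 = -2 m
Net displacement = -41 m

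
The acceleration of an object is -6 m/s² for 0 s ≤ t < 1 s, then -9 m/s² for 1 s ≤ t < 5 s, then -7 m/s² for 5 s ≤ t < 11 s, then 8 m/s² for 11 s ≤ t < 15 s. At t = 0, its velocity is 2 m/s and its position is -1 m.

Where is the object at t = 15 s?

On each constant-a segment, Δv = aΔt and Δx = v₀Δt + ½aΔt²; chain segment to segment.
0–1 s: v starts 2 m/s; Δx = 2·1 + ½·-6·1² = -1 m; v ends -4 m/s.
1–5 s: v starts -4 m/s; Δx = -4·4 + ½·-9·4² = -88 m; v ends -40 m/s.
5–11 s: v starts -40 m/s; Δx = -40·6 + ½·-7·6² = -366 m; v ends -82 m/s.
11–15 s: v starts -82 m/s; Δx = -82·4 + ½·8·4² = -264 m; v ends -50 m/s.
x(15) = -1 + Σ Δx = -720 m.

-720 m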